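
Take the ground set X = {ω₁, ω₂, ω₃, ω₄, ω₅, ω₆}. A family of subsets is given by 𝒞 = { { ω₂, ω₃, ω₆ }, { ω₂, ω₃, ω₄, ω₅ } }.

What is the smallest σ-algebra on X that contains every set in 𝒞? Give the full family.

Take S₀ = 𝒞 ∪ {∅, X} = { {  }, { ω₂, ω₃, ω₆ }, { ω₂, ω₃, ω₄, ω₅ }, X }.
Iteration 1 (3 new):
  { ω₁, ω₆ }  = ᶜ of { ω₂, ω₃, ω₄, ω₅ }
  { ω₁, ω₄, ω₅ }  = ᶜ of { ω₂, ω₃, ω₆ }
  { ω₂, ω₃, ω₄, ω₅, ω₆ }  = { ω₂, ω₃, ω₄, ω₅ } ∪ { ω₂, ω₃, ω₆ }
  |family| = 7
Iteration 2 (4 new):
  { ω₁ }  = ᶜ of { ω₂, ω₃, ω₄, ω₅, ω₆ }
  { ω₁, ω₂, ω₃, ω₆ }  = { ω₁, ω₆ } ∪ { ω₂, ω₃, ω₆ }
  { ω₁, ω₄, ω₅, ω₆ }  = { ω₁, ω₄, ω₅ } ∪ { ω₁, ω₆ }
  { ω₁, ω₂, ω₃, ω₄, ω₅ }  = { ω₁, ω₄, ω₅ } ∪ { ω₂, ω₃, ω₄, ω₅ }
  |family| = 11
Iteration 3 (3 new):
  { ω₆ }  = ᶜ of { ω₁, ω₂, ω₃, ω₄, ω₅ }
  { ω₂, ω₃ }  = ᶜ of { ω₁, ω₄, ω₅, ω₆ }
  { ω₄, ω₅ }  = ᶜ of { ω₁, ω₂, ω₃, ω₆ }
  |family| = 14
Iteration 4. New:
  { ω₁, ω₂, ω₃ }  = { ω₂, ω₃ } ∪ { ω₁ }
  { ω₄, ω₅, ω₆ }  = { ω₄, ω₅ } ∪ { ω₆ }
  |family| = 16
After Iteration 5 the family is unchanged; done.

Hence σ(𝒞) has 16 members: { {  }, { ω₁ }, { ω₆ }, { ω₁, ω₆ }, { ω₂, ω₃ }, { ω₄, ω₅ }, { ω₁, ω₂, ω₃ }, { ω₁, ω₄, ω₅ }, { ω₂, ω₃, ω₆ }, { ω₄, ω₅, ω₆ }, { ω₁, ω₂, ω₃, ω₆ }, { ω₁, ω₄, ω₅, ω₆ }, { ω₂, ω₃, ω₄, ω₅ }, { ω₁, ω₂, ω₃, ω₄, ω₅ }, { ω₂, ω₃, ω₄, ω₅, ω₆ }, X }.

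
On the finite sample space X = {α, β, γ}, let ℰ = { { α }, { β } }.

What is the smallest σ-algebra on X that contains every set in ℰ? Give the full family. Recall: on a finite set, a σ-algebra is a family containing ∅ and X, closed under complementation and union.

|σ(ℰ)| = 8.  σ(ℰ) = { ∅, { α }, { β }, { γ }, { α, β }, { α, γ }, { β, γ }, X }

Trace:
Start: ℰ ∪ {∅, X} = { ∅, { α }, { β }, X }.
Iteration 1. New:
  { α, β }  = { α } ∪ { β }
  { α, γ }  = ᶜ of { β }
  { β, γ }  = ᶜ of { α }
  [7 total]
Iteration 2: 1 new —
  { γ }  = ᶜ of { α, β }
  [8 total]
Iteration 3: no new sets; the family is a σ-algebra.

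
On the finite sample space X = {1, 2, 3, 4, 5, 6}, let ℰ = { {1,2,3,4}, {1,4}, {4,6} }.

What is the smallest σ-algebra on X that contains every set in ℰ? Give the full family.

Begin from { ∅, {1,4}, {4,6}, {1,2,3,4}, X } (that is, ℰ plus ∅ and X).
Step 1 (5 new):
  {5,6}  = ᶜ of {1,2,3,4}
  {1,4,6}  = {1,4} ∪ {4,6}
  {1,2,3,5}  = ᶜ of {4,6}
  {2,3,5,6}  = ᶜ of {1,4}
  {1,2,3,4,6}  = {1,2,3,4} ∪ {4,6}
  (now 10)
Step 2. New:
  {5}  = ᶜ of {1,2,3,4,6}
  {2,3,5}  = ᶜ of {1,4,6}
  {4,5,6}  = {5,6} ∪ {4,6}
  {1,4,5,6}  = {5,6} ∪ {1,4,6}
  {1,2,3,4,5}  = {1,4} ∪ {1,2,3,5}
  {1,2,3,5,6}  = {5,6} ∪ {1,2,3,5}
  {2,3,4,5,6}  = {4,6} ∪ {2,3,5,6}
  (now 17)
Step 3 adds 6:
  {1}  = ᶜ of {2,3,4,5,6}
  {4}  = ᶜ of {1,2,3,5,6}
  {6}  = ᶜ of {1,2,3,4,5}
  {2,3}  = ᶜ of {1,4,5,6}
  {1,2,3}  = ᶜ of {4,5,6}
  {1,4,5}  = {1,4} ∪ {5}
  (now 23)
Step 4 adds 9:
  {1,5}  = {1} ∪ {5}
  {1,6}  = {1} ∪ {6}
  {4,5}  = {5} ∪ {4}
  {1,5,6}  = {5,6} ∪ {1}
  {2,3,4}  = {2,3} ∪ {4}
  {2,3,6}  = ᶜ of {1,4,5}
  {1,2,3,6}  = {1,2,3} ∪ {6}
  {2,3,4,5}  = {2,3,5} ∪ {4}
  {2,3,4,6}  = {2,3} ∪ {4,6}
  (now 32)
Step 5: stable.

Hence σ(ℰ) has 32 members: { ∅, {1}, {4}, {5}, {6}, {1,4}, {1,5}, {1,6}, {2,3}, {4,5}, {4,6}, {5,6}, {1,2,3}, {1,4,5}, {1,4,6}, {1,5,6}, {2,3,4}, {2,3,5}, {2,3,6}, {4,5,6}, {1,2,3,4}, {1,2,3,5}, {1,2,3,6}, {1,4,5,6}, {2,3,4,5}, {2,3,4,6}, {2,3,5,6}, {1,2,3,4,5}, {1,2,3,4,6}, {1,2,3,5,6}, {2,3,4,5,6}, X }.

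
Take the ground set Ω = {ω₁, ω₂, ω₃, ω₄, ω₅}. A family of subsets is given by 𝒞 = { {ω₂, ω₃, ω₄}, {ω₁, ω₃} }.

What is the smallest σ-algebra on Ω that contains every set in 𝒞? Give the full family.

Answer: σ(𝒞) = { {}, {ω₁}, {ω₃}, {ω₅}, {ω₁, ω₃}, {ω₁, ω₅}, {ω₂, ω₄}, {ω₃, ω₅}, {ω₁, ω₂, ω₄}, {ω₁, ω₃, ω₅}, {ω₂, ω₃, ω₄}, {ω₂, ω₄, ω₅}, {ω₁, ω₂, ω₃, ω₄}, {ω₁, ω₂, ω₄, ω₅}, {ω₂, ω₃, ω₄, ω₅}, Ω }

Trace:
Seed the family with 𝒞 together with ∅ and Ω: { {}, {ω₁, ω₃}, {ω₂, ω₃, ω₄}, Ω }.
Round 1 adds 3:
  {ω₁, ω₅}  = ᶜ of {ω₂, ω₃, ω₄}
  {ω₂, ω₄, ω₅}  = ᶜ of {ω₁, ω₃}
  {ω₁, ω₂, ω₃, ω₄}  = {ω₂, ω₃, ω₄} ∪ {ω₁, ω₃}
  [7 total]
Round 2. New:
  {ω₅}  = ᶜ of {ω₁, ω₂, ω₃, ω₄}
  {ω₁, ω₃, ω₅}  = {ω₁, ω₃} ∪ {ω₁, ω₅}
  {ω₁, ω₂, ω₄, ω₅}  = {ω₁, ω₅} ∪ {ω₂, ω₄, ω₅}
  {ω₂, ω₃, ω₄, ω₅}  = {ω₂, ω₃, ω₄} ∪ {ω₂, ω₄, ω₅}
  [11 total]
Round 3. New:
  {ω₁}  = ᶜ of {ω₂, ω₃, ω₄, ω₅}
  {ω₃}  = ᶜ of {ω₁, ω₂, ω₄, ω₅}
  {ω₂, ω₄}  = ᶜ of {ω₁, ω₃, ω₅}
  [14 total]
Round 4: 2 new —
  {ω₃, ω₅}  = {ω₃} ∪ {ω₅}
  {ω₁, ω₂, ω₄}  = {ω₂, ω₄} ∪ {ω₁}
  [16 total]
Round 5: already closed under ᶜ and ∪.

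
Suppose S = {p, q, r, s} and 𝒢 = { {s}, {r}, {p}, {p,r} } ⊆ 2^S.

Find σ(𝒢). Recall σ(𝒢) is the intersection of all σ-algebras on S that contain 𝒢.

σ(𝒢) (16 sets): { {}, {p}, {q}, {r}, {s}, {p,q}, {p,r}, {p,s}, {q,r}, {q,s}, {r,s}, {p,q,r}, {p,q,s}, {p,r,s}, {q,r,s}, S }

Trace:
Start: 𝒢 ∪ {∅, S} = { {}, {p}, {r}, {s}, {p,r}, S }.
Step 1: +7 →
  {p,s}  = {s} ∪ {p}
  {q,s}  = {p,r}ᶜ
  {r,s}  = {r} ∪ {s}
  {p,q,r}  = {s}ᶜ
  {p,q,s}  = {r}ᶜ
  {p,r,s}  = {p,r} ∪ {s}
  {q,r,s}  = {p}ᶜ
Step 2 adds 3:
  {q}  = {p,r,s}ᶜ
  {p,q}  = {r,s}ᶜ
  {q,r}  = {p,s}ᶜ
Step 3: no new sets; the family is a σ-algebra.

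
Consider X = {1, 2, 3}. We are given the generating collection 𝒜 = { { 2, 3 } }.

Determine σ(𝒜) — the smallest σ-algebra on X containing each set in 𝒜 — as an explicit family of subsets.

Start: 𝒜 ∪ {∅, X} = { ∅, { 2, 3 }, X }.
Iteration 1 (1 new):
  { 1 }  = { 2, 3 }ᶜ
  [4 total]
After Iteration 2 the family is unchanged; done.

|σ(𝒜)| = 4.  σ(𝒜) = { ∅, { 1 }, { 2, 3 }, X }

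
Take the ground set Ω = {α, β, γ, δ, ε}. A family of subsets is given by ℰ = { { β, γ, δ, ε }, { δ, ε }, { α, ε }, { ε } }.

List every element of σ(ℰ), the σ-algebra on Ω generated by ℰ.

Begin from { {}, { ε }, { α, ε }, { δ, ε }, { β, γ, δ, ε }, Ω } (that is, ℰ plus ∅ and Ω).
Pass 1 (5 new):
  { α }  = Ω∖{ β, γ, δ, ε }
  { α, β, γ }  = Ω∖{ δ, ε }
  { α, δ, ε }  = { δ, ε } ∪ { α, ε }
  { β, γ, δ }  = Ω∖{ α, ε }
  { α, β, γ, δ }  = Ω∖{ ε }
  — 11 sets.
Pass 2. New:
  { β, γ }  = Ω∖{ α, δ, ε }
  { α, β, γ, ε }  = { α, β, γ } ∪ { ε }
  — 13 sets.
Pass 3 adds 2:
  { δ }  = Ω∖{ α, β, γ, ε }
  { β, γ, ε }  = { β, γ } ∪ { ε }
  — 15 sets.
Pass 4: 1 new —
  { α, δ }  = Ω∖{ β, γ, ε }
  — 16 sets.
Pass 5 adds nothing — fixpoint reached.

Therefore σ(ℰ) = { {}, { α }, { δ }, { ε }, { α, δ }, { α, ε }, { β, γ }, { δ, ε }, { α, β, γ }, { α, δ, ε }, { β, γ, δ }, { β, γ, ε }, { α, β, γ, δ }, { α, β, γ, ε }, { β, γ, δ, ε }, Ω } (|σ(ℰ)| = 16).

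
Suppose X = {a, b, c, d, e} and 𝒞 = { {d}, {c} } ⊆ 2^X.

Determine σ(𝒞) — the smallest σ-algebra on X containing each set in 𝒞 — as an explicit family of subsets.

|σ(𝒞)| = 8.  σ(𝒞) = { {}, {c}, {d}, {c, d}, {a, b, e}, {a, b, c, e}, {a, b, d, e}, X }

Derivation:
Initial family (4 sets): { {}, {c}, {d}, X }.
Round 1: +3 →
  {c, d}  = {c} ∪ {d}
  {a, b, c, e}  = {d}ᶜ
  {a, b, d, e}  = {c}ᶜ
  (now 7)
Round 2: 1 new —
  {a, b, e}  = {c, d}ᶜ
  (now 8)
After Round 3 the family is unchanged; done.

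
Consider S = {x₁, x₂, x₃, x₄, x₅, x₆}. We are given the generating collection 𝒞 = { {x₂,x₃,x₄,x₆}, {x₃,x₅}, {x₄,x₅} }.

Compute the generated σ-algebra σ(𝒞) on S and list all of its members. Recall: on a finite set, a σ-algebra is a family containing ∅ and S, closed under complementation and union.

Initial family (5 sets): { {}, {x₃,x₅}, {x₄,x₅}, {x₂,x₃,x₄,x₆}, S }.
Step 1: 5 new —
  {x₁,x₅}  = {x₂,x₃,x₄,x₆}ᶜ
  {x₃,x₄,x₅}  = {x₄,x₅} ∪ {x₃,x₅}
  {x₁,x₂,x₃,x₆}  = {x₄,x₅}ᶜ
  {x₁,x₂,x₄,x₆}  = {x₃,x₅}ᶜ
  {x₂,x₃,x₄,x₅,x₆}  = {x₄,x₅} ∪ {x₂,x₃,x₄,x₆}
Step 2: +8 →
  {x₁}  = {x₂,x₃,x₄,x₅,x₆}ᶜ
  {x₁,x₂,x₆}  = {x₃,x₄,x₅}ᶜ
  {x₁,x₃,x₅}  = {x₁,x₅} ∪ {x₃,x₅}
  {x₁,x₄,x₅}  = {x₄,x₅} ∪ {x₁,x₅}
  {x₁,x₃,x₄,x₅}  = {x₃,x₄,x₅} ∪ {x₁,x₅}
  {x₁,x₂,x₃,x₄,x₆}  = {x₁,x₂,x₄,x₆} ∪ {x₁,x₂,x₃,x₆}
  {x₁,x₂,x₃,x₅,x₆}  = {x₁,x₂,x₃,x₆} ∪ {x₁,x₅}
  {x₁,x₂,x₄,x₅,x₆}  = {x₁,x₂,x₄,x₆} ∪ {x₄,x₅}
Step 3: +7 →
  {x₃}  = {x₁,x₂,x₄,x₅,x₆}ᶜ
  {x₄}  = {x₁,x₂,x₃,x₅,x₆}ᶜ
  {x₅}  = {x₁,x₂,x₃,x₄,x₆}ᶜ
  {x₂,x₆}  = {x₁,x₃,x₄,x₅}ᶜ
  {x₂,x₃,x₆}  = {x₁,x₄,x₅}ᶜ
  {x₂,x₄,x₆}  = {x₁,x₃,x₅}ᶜ
  {x₁,x₂,x₅,x₆}  = {x₁,x₅} ∪ {x₁,x₂,x₆}
Step 4: +6 →
  {x₁,x₃}  = {x₁} ∪ {x₃}
  {x₁,x₄}  = {x₁} ∪ {x₄}
  {x₃,x₄}  = {x₁,x₂,x₅,x₆}ᶜ
  {x₂,x₅,x₆}  = {x₂,x₆} ∪ {x₅}
  {x₂,x₃,x₅,x₆}  = {x₂,x₃,x₆} ∪ {x₅}
  {x₂,x₄,x₅,x₆}  = {x₂,x₄,x₆} ∪ {x₅}
Step 5. New:
  {x₁,x₃,x₄}  = {x₂,x₅,x₆}ᶜ
Step 6: no new sets; the family is a σ-algebra.

Therefore σ(𝒞) = { {}, {x₁}, {x₃}, {x₄}, {x₅}, {x₁,x₃}, {x₁,x₄}, {x₁,x₅}, {x₂,x₆}, {x₃,x₄}, {x₃,x₅}, {x₄,x₅}, {x₁,x₂,x₆}, {x₁,x₃,x₄}, {x₁,x₃,x₅}, {x₁,x₄,x₅}, {x₂,x₃,x₆}, {x₂,x₄,x₆}, {x₂,x₅,x₆}, {x₃,x₄,x₅}, {x₁,x₂,x₃,x₆}, {x₁,x₂,x₄,x₆}, {x₁,x₂,x₅,x₆}, {x₁,x₃,x₄,x₅}, {x₂,x₃,x₄,x₆}, {x₂,x₃,x₅,x₆}, {x₂,x₄,x₅,x₆}, {x₁,x₂,x₃,x₄,x₆}, {x₁,x₂,x₃,x₅,x₆}, {x₁,x₂,x₄,x₅,x₆}, {x₂,x₃,x₄,x₅,x₆}, S } (|σ(𝒞)| = 32).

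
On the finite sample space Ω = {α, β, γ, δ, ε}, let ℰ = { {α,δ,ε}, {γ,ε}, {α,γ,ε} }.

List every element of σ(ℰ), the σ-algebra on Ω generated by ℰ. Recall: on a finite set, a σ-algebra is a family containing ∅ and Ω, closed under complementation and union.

Start: ℰ ∪ {∅, Ω} = { {}, {γ,ε}, {α,γ,ε}, {α,δ,ε}, Ω }.
Iteration 1: +4 →
  {β,γ}  = complement {α,δ,ε}
  {β,δ}  = complement {α,γ,ε}
  {α,β,δ}  = complement {γ,ε}
  {α,γ,δ,ε}  = {α,δ,ε} ∪ {γ,ε}
  [9 total]
Iteration 2 adds 7:
  {β}  = complement {α,γ,δ,ε}
  {β,γ,δ}  = {β,γ} ∪ {β,δ}
  {β,γ,ε}  = {β,γ} ∪ {γ,ε}
  {α,β,γ,δ}  = {α,β,δ} ∪ {β,γ}
  {α,β,γ,ε}  = {α,γ,ε} ∪ {β,γ}
  {α,β,δ,ε}  = {α,δ,ε} ∪ {α,β,δ}
  {β,γ,δ,ε}  = {γ,ε} ∪ {β,δ}
  [16 total]
Iteration 3 (6 new):
  {α}  = complement {β,γ,δ,ε}
  {γ}  = complement {α,β,δ,ε}
  {δ}  = complement {α,β,γ,ε}
  {ε}  = complement {α,β,γ,δ}
  {α,δ}  = complement {β,γ,ε}
  {α,ε}  = complement {β,γ,δ}
  [22 total]
Iteration 4: 10 new —
  {α,β}  = {β} ∪ {α}
  {α,γ}  = {γ} ∪ {α}
  {β,ε}  = {β} ∪ {ε}
  {γ,δ}  = {γ} ∪ {δ}
  {δ,ε}  = {ε} ∪ {δ}
  {α,β,γ}  = {β,γ} ∪ {α}
  {α,β,ε}  = {β} ∪ {α,ε}
  {α,γ,δ}  = {γ} ∪ {α,δ}
  {β,δ,ε}  = {ε} ∪ {β,δ}
  {γ,δ,ε}  = {δ} ∪ {γ,ε}
  [32 total]
Iteration 5: no new sets; the family is a σ-algebra.

σ(ℰ) = { {}, {α}, {β}, {γ}, {δ}, {ε}, {α,β}, {α,γ}, {α,δ}, {α,ε}, {β,γ}, {β,δ}, {β,ε}, {γ,δ}, {γ,ε}, {δ,ε}, {α,β,γ}, {α,β,δ}, {α,β,ε}, {α,γ,δ}, {α,γ,ε}, {α,δ,ε}, {β,γ,δ}, {β,γ,ε}, {β,δ,ε}, {γ,δ,ε}, {α,β,γ,δ}, {α,β,γ,ε}, {α,β,δ,ε}, {α,γ,δ,ε}, {β,γ,δ,ε}, Ω }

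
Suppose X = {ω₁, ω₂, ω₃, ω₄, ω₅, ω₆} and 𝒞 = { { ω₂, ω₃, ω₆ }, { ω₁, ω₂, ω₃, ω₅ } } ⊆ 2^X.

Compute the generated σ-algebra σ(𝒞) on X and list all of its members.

Seed the family with 𝒞 together with ∅ and X: { {  }, { ω₂, ω₃, ω₆ }, { ω₁, ω₂, ω₃, ω₅ }, X }.
Iteration 1 (3 new):
  { ω₄, ω₆ }  = X∖{ ω₁, ω₂, ω₃, ω₅ }
  { ω₁, ω₄, ω₅ }  = X∖{ ω₂, ω₃, ω₆ }
  { ω₁, ω₂, ω₃, ω₅, ω₆ }  = { ω₁, ω₂, ω₃, ω₅ } ∪ { ω₂, ω₃, ω₆ }
Iteration 2: 4 new —
  { ω₄ }  = X∖{ ω₁, ω₂, ω₃, ω₅, ω₆ }
  { ω₁, ω₄, ω₅, ω₆ }  = { ω₁, ω₄, ω₅ } ∪ { ω₄, ω₆ }
  { ω₂, ω₃, ω₄, ω₆ }  = { ω₂, ω₃, ω₆ } ∪ { ω₄, ω₆ }
  { ω₁, ω₂, ω₃, ω₄, ω₅ }  = { ω₁, ω₄, ω₅ } ∪ { ω₁, ω₂, ω₃, ω₅ }
Iteration 3: 3 new —
  { ω₆ }  = X∖{ ω₁, ω₂, ω₃, ω₄, ω₅ }
  { ω₁, ω₅ }  = X∖{ ω₂, ω₃, ω₄, ω₆ }
  { ω₂, ω₃ }  = X∖{ ω₁, ω₄, ω₅, ω₆ }
Iteration 4: 2 new —
  { ω₁, ω₅, ω₆ }  = { ω₁, ω₅ } ∪ { ω₆ }
  { ω₂, ω₃, ω₄ }  = { ω₂, ω₃ } ∪ { ω₄ }
Iteration 5: no new sets; the family is a σ-algebra.

Therefore σ(𝒞) = { {  }, { ω₄ }, { ω₆ }, { ω₁, ω₅ }, { ω₂, ω₃ }, { ω₄, ω₆ }, { ω₁, ω₄, ω₅ }, { ω₁, ω₅, ω₆ }, { ω₂, ω₃, ω₄ }, { ω₂, ω₃, ω₆ }, { ω₁, ω₂, ω₃, ω₅ }, { ω₁, ω₄, ω₅, ω₆ }, { ω₂, ω₃, ω₄, ω₆ }, { ω₁, ω₂, ω₃, ω₄, ω₅ }, { ω₁, ω₂, ω₃, ω₅, ω₆ }, X } (|σ(𝒞)| = 16).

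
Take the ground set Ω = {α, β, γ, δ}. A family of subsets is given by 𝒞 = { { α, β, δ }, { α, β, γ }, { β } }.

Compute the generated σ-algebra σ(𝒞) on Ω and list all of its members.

Initial family (5 sets): { ∅, { β }, { α, β, γ }, { α, β, δ }, Ω }.
Step 1: +3 →
  { γ }  = { α, β, δ }ᶜ
  { δ }  = { α, β, γ }ᶜ
  { α, γ, δ }  = { β }ᶜ
  |family| = 8
Step 2: 3 new —
  { β, γ }  = { γ } ∪ { β }
  { β, δ }  = { δ } ∪ { β }
  { γ, δ }  = { δ } ∪ { γ }
  |family| = 11
Step 3 adds 4:
  { α, β }  = { γ, δ }ᶜ
  { α, γ }  = { β, δ }ᶜ
  { α, δ }  = { β, γ }ᶜ
  { β, γ, δ }  = { γ } ∪ { β, δ }
  |family| = 15
Step 4 adds 1:
  { α }  = { β, γ, δ }ᶜ
  |family| = 16
Step 5: stable.

Hence σ(𝒞) has 16 members: { ∅, { α }, { β }, { γ }, { δ }, { α, β }, { α, γ }, { α, δ }, { β, γ }, { β, δ }, { γ, δ }, { α, β, γ }, { α, β, δ }, { α, γ, δ }, { β, γ, δ }, Ω }.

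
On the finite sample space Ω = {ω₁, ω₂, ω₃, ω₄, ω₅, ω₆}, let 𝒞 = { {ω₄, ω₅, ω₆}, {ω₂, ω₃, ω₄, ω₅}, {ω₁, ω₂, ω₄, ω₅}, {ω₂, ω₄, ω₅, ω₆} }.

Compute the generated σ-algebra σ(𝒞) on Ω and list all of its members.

Seed the family with 𝒞 together with ∅ and Ω: { ∅, {ω₄, ω₅, ω₆}, {ω₁, ω₂, ω₄, ω₅}, {ω₂, ω₃, ω₄, ω₅}, {ω₂, ω₄, ω₅, ω₆}, Ω }.
Round 1. New:
  {ω₁, ω₃}  = Ω∖{ω₂, ω₄, ω₅, ω₆}
  {ω₁, ω₆}  = Ω∖{ω₂, ω₃, ω₄, ω₅}
  {ω₃, ω₆}  = Ω∖{ω₁, ω₂, ω₄, ω₅}
  {ω₁, ω₂, ω₃}  = Ω∖{ω₄, ω₅, ω₆}
  {ω₁, ω₂, ω₃, ω₄, ω₅}  = {ω₂, ω₃, ω₄, ω₅} ∪ {ω₁, ω₂, ω₄, ω₅}
  {ω₁, ω₂, ω₄, ω₅, ω₆}  = {ω₂, ω₄, ω₅, ω₆} ∪ {ω₁, ω₂, ω₄, ω₅}
  {ω₂, ω₃, ω₄, ω₅, ω₆}  = {ω₂, ω₄, ω₅, ω₆} ∪ {ω₂, ω₃, ω₄, ω₅}
Round 2. New:
  {ω₁}  = Ω∖{ω₂, ω₃, ω₄, ω₅, ω₆}
  {ω₃}  = Ω∖{ω₁, ω₂, ω₄, ω₅, ω₆}
  {ω₆}  = Ω∖{ω₁, ω₂, ω₃, ω₄, ω₅}
  {ω₁, ω₃, ω₆}  = {ω₁, ω₆} ∪ {ω₁, ω₃}
  {ω₁, ω₂, ω₃, ω₆}  = {ω₁, ω₂, ω₃} ∪ {ω₁, ω₆}
  {ω₁, ω₄, ω₅, ω₆}  = {ω₁, ω₆} ∪ {ω₄, ω₅, ω₆}
  {ω₃, ω₄, ω₅, ω₆}  = {ω₃, ω₆} ∪ {ω₄, ω₅, ω₆}
  {ω₁, ω₃, ω₄, ω₅, ω₆}  = {ω₁, ω₃} ∪ {ω₄, ω₅, ω₆}
Round 3 (5 new):
  {ω₂}  = Ω∖{ω₁, ω₃, ω₄, ω₅, ω₆}
  {ω₁, ω₂}  = Ω∖{ω₃, ω₄, ω₅, ω₆}
  {ω₂, ω₃}  = Ω∖{ω₁, ω₄, ω₅, ω₆}
  {ω₄, ω₅}  = Ω∖{ω₁, ω₂, ω₃, ω₆}
  {ω₂, ω₄, ω₅}  = Ω∖{ω₁, ω₃, ω₆}
Round 4 adds 6:
  {ω₂, ω₆}  = {ω₂} ∪ {ω₆}
  {ω₁, ω₂, ω₆}  = {ω₁, ω₂} ∪ {ω₁, ω₆}
  {ω₁, ω₄, ω₅}  = {ω₄, ω₅} ∪ {ω₁}
  {ω₂, ω₃, ω₆}  = {ω₂} ∪ {ω₃, ω₆}
  {ω₃, ω₄, ω₅}  = {ω₄, ω₅} ∪ {ω₃}
  {ω₁, ω₃, ω₄, ω₅}  = {ω₄, ω₅} ∪ {ω₁, ω₃}
Round 5: closed — nothing new.

σ(𝒞) = { ∅, {ω₁}, {ω₂}, {ω₃}, {ω₆}, {ω₁, ω₂}, {ω₁, ω₃}, {ω₁, ω₆}, {ω₂, ω₃}, {ω₂, ω₆}, {ω₃, ω₆}, {ω₄, ω₅}, {ω₁, ω₂, ω₃}, {ω₁, ω₂, ω₆}, {ω₁, ω₃, ω₆}, {ω₁, ω₄, ω₅}, {ω₂, ω₃, ω₆}, {ω₂, ω₄, ω₅}, {ω₃, ω₄, ω₅}, {ω₄, ω₅, ω₆}, {ω₁, ω₂, ω₃, ω₆}, {ω₁, ω₂, ω₄, ω₅}, {ω₁, ω₃, ω₄, ω₅}, {ω₁, ω₄, ω₅, ω₆}, {ω₂, ω₃, ω₄, ω₅}, {ω₂, ω₄, ω₅, ω₆}, {ω₃, ω₄, ω₅, ω₆}, {ω₁, ω₂, ω₃, ω₄, ω₅}, {ω₁, ω₂, ω₄, ω₅, ω₆}, {ω₁, ω₃, ω₄, ω₅, ω₆}, {ω₂, ω₃, ω₄, ω₅, ω₆}, Ω }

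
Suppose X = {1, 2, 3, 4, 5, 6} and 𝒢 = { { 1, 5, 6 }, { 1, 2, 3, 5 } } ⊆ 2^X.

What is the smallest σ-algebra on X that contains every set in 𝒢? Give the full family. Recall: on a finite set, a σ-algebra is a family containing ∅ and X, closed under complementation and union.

Answer: σ(𝒢) = { ∅, { 4 }, { 6 }, { 1, 5 }, { 2, 3 }, { 4, 6 }, { 1, 4, 5 }, { 1, 5, 6 }, { 2, 3, 4 }, { 2, 3, 6 }, { 1, 2, 3, 5 }, { 1, 4, 5, 6 }, { 2, 3, 4, 6 }, { 1, 2, 3, 4, 5 }, { 1, 2, 3, 5, 6 }, X }

Trace:
Initial family (4 sets): { ∅, { 1, 5, 6 }, { 1, 2, 3, 5 }, X }.
Pass 1 adds 3:
  { 4, 6 }  = ᶜ of { 1, 2, 3, 5 }
  { 2, 3, 4 }  = ᶜ of { 1, 5, 6 }
  { 1, 2, 3, 5, 6 }  = { 1, 5, 6 } ∪ { 1, 2, 3, 5 }
  — 7 sets.
Pass 2: +4 →
  { 4 }  = ᶜ of { 1, 2, 3, 5, 6 }
  { 1, 4, 5, 6 }  = { 1, 5, 6 } ∪ { 4, 6 }
  { 2, 3, 4, 6 }  = { 2, 3, 4 } ∪ { 4, 6 }
  { 1, 2, 3, 4, 5 }  = { 2, 3, 4 } ∪ { 1, 2, 3, 5 }
  — 11 sets.
Pass 3: +3 →
  { 6 }  = ᶜ of { 1, 2, 3, 4, 5 }
  { 1, 5 }  = ᶜ of { 2, 3, 4, 6 }
  { 2, 3 }  = ᶜ of { 1, 4, 5, 6 }
  — 14 sets.
Pass 4: 2 new —
  { 1, 4, 5 }  = { 1, 5 } ∪ { 4 }
  { 2, 3, 6 }  = { 2, 3 } ∪ { 6 }
  — 16 sets.
Pass 5: closed — nothing new.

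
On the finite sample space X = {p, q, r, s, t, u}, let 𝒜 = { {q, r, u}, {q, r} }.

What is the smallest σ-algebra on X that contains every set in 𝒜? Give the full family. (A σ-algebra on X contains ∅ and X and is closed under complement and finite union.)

Start: 𝒜 ∪ {∅, X} = { ∅, {q, r}, {q, r, u}, X }.
Iteration 1: 2 new —
  {p, s, t}  = X∖{q, r, u}
  {p, s, t, u}  = X∖{q, r}
  — 6 sets.
Iteration 2: +1 →
  {p, q, r, s, t}  = {p, s, t} ∪ {q, r}
  — 7 sets.
Iteration 3: +1 →
  {u}  = X∖{p, q, r, s, t}
  — 8 sets.
After Iteration 4 the family is unchanged; done.

Hence σ(𝒜) has 8 members: { ∅, {u}, {q, r}, {p, s, t}, {q, r, u}, {p, s, t, u}, {p, q, r, s, t}, X }.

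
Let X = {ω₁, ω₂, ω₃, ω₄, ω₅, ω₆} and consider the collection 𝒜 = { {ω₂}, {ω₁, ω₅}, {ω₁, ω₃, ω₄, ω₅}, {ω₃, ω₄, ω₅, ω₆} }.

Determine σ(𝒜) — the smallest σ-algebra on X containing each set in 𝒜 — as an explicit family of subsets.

Answer: σ(𝒜) = { {}, {ω₁}, {ω₂}, {ω₅}, {ω₆}, {ω₁, ω₂}, {ω₁, ω₅}, {ω₁, ω₆}, {ω₂, ω₅}, {ω₂, ω₆}, {ω₃, ω₄}, {ω₅, ω₆}, {ω₁, ω₂, ω₅}, {ω₁, ω₂, ω₆}, {ω₁, ω₃, ω₄}, {ω₁, ω₅, ω₆}, {ω₂, ω₃, ω₄}, {ω₂, ω₅, ω₆}, {ω₃, ω₄, ω₅}, {ω₃, ω₄, ω₆}, {ω₁, ω₂, ω₃, ω₄}, {ω₁, ω₂, ω₅, ω₆}, {ω₁, ω₃, ω₄, ω₅}, {ω₁, ω₃, ω₄, ω₆}, {ω₂, ω₃, ω₄, ω₅}, {ω₂, ω₃, ω₄, ω₆}, {ω₃, ω₄, ω₅, ω₆}, {ω₁, ω₂, ω₃, ω₄, ω₅}, {ω₁, ω₂, ω₃, ω₄, ω₆}, {ω₁, ω₃, ω₄, ω₅, ω₆}, {ω₂, ω₃, ω₄, ω₅, ω₆}, X }

Check:
Initial family (6 sets): { {}, {ω₂}, {ω₁, ω₅}, {ω₁, ω₃, ω₄, ω₅}, {ω₃, ω₄, ω₅, ω₆}, X }.
Step 1: +7 →
  {ω₁, ω₂}  = complement {ω₃, ω₄, ω₅, ω₆}
  {ω₂, ω₆}  = complement {ω₁, ω₃, ω₄, ω₅}
  {ω₁, ω₂, ω₅}  = {ω₁, ω₅} ∪ {ω₂}
  {ω₂, ω₃, ω₄, ω₆}  = complement {ω₁, ω₅}
  {ω₁, ω₂, ω₃, ω₄, ω₅}  = {ω₁, ω₃, ω₄, ω₅} ∪ {ω₂}
  {ω₁, ω₃, ω₄, ω₅, ω₆}  = complement {ω₂}
  {ω₂, ω₃, ω₄, ω₅, ω₆}  = {ω₃, ω₄, ω₅, ω₆} ∪ {ω₂}
  |family| = 13
Step 2 (6 new):
  {ω₁}  = complement {ω₂, ω₃, ω₄, ω₅, ω₆}
  {ω₆}  = complement {ω₁, ω₂, ω₃, ω₄, ω₅}
  {ω₁, ω₂, ω₆}  = {ω₁, ω₂} ∪ {ω₂, ω₆}
  {ω₃, ω₄, ω₆}  = complement {ω₁, ω₂, ω₅}
  {ω₁, ω₂, ω₅, ω₆}  = {ω₂, ω₆} ∪ {ω₁, ω₂, ω₅}
  {ω₁, ω₂, ω₃, ω₄, ω₆}  = {ω₁, ω₂} ∪ {ω₂, ω₃, ω₄, ω₆}
  |family| = 19
Step 3: +6 →
  {ω₅}  = complement {ω₁, ω₂, ω₃, ω₄, ω₆}
  {ω₁, ω₆}  = {ω₆} ∪ {ω₁}
  {ω₃, ω₄}  = complement {ω₁, ω₂, ω₅, ω₆}
  {ω₁, ω₅, ω₆}  = {ω₁, ω₅} ∪ {ω₆}
  {ω₃, ω₄, ω₅}  = complement {ω₁, ω₂, ω₆}
  {ω₁, ω₃, ω₄, ω₆}  = {ω₃, ω₄, ω₆} ∪ {ω₁}
  |family| = 25
Step 4. New:
  {ω₂, ω₅}  = complement {ω₁, ω₃, ω₄, ω₆}
  {ω₅, ω₆}  = {ω₆} ∪ {ω₅}
  {ω₁, ω₃, ω₄}  = {ω₃, ω₄} ∪ {ω₁}
  {ω₂, ω₃, ω₄}  = complement {ω₁, ω₅, ω₆}
  {ω₂, ω₅, ω₆}  = {ω₂, ω₆} ∪ {ω₅}
  {ω₁, ω₂, ω₃, ω₄}  = {ω₃, ω₄} ∪ {ω₁, ω₂}
  {ω₂, ω₃, ω₄, ω₅}  = complement {ω₁, ω₆}
  |family| = 32
Step 5: no new sets; the family is a σ-algebra.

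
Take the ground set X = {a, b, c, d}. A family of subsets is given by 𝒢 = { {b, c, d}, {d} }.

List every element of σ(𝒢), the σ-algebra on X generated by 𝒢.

Start: 𝒢 ∪ {∅, X} = { {}, {d}, {b, c, d}, X }.
Pass 1 (2 new):
  {a}  = {b, c, d}ᶜ
  {a, b, c}  = {d}ᶜ
  [6 total]
Pass 2: +1 →
  {a, d}  = {d} ∪ {a}
  [7 total]
Pass 3: +1 →
  {b, c}  = {a, d}ᶜ
  [8 total]
Pass 4: no new sets; the family is a σ-algebra.

|σ(𝒢)| = 8.  σ(𝒢) = { {}, {a}, {d}, {a, d}, {b, c}, {a, b, c}, {b, c, d}, X }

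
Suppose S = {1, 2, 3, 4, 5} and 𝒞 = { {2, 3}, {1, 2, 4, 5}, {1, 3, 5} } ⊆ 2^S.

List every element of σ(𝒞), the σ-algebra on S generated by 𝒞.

Start: 𝒞 ∪ {∅, S} = { ∅, {2, 3}, {1, 3, 5}, {1, 2, 4, 5}, S }.
Step 1: +4 →
  {3}  = S∖{1, 2, 4, 5}
  {2, 4}  = S∖{1, 3, 5}
  {1, 4, 5}  = S∖{2, 3}
  {1, 2, 3, 5}  = {2, 3} ∪ {1, 3, 5}
  |family| = 9
Step 2 (3 new):
  {4}  = S∖{1, 2, 3, 5}
  {2, 3, 4}  = {3} ∪ {2, 4}
  {1, 3, 4, 5}  = {1, 4, 5} ∪ {1, 3, 5}
  |family| = 12
Step 3: 3 new —
  {2}  = S∖{1, 3, 4, 5}
  {1, 5}  = S∖{2, 3, 4}
  {3, 4}  = {3} ∪ {4}
  |family| = 15
Step 4 adds 1:
  {1, 2, 5}  = S∖{3, 4}
  |family| = 16
After Step 5 the family is unchanged; done.

Therefore σ(𝒞) = { ∅, {2}, {3}, {4}, {1, 5}, {2, 3}, {2, 4}, {3, 4}, {1, 2, 5}, {1, 3, 5}, {1, 4, 5}, {2, 3, 4}, {1, 2, 3, 5}, {1, 2, 4, 5}, {1, 3, 4, 5}, S } (|σ(𝒞)| = 16).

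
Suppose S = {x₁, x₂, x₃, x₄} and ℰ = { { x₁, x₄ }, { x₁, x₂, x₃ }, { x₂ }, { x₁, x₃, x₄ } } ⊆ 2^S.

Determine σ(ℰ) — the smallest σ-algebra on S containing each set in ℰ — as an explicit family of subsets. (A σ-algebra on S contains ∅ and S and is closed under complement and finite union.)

σ(ℰ) (16 sets): { {  }, { x₁ }, { x₂ }, { x₃ }, { x₄ }, { x₁, x₂ }, { x₁, x₃ }, { x₁, x₄ }, { x₂, x₃ }, { x₂, x₄ }, { x₃, x₄ }, { x₁, x₂, x₃ }, { x₁, x₂, x₄ }, { x₁, x₃, x₄ }, { x₂, x₃, x₄ }, S }

Trace:
Initial family (6 sets): { {  }, { x₂ }, { x₁, x₄ }, { x₁, x₂, x₃ }, { x₁, x₃, x₄ }, S }.
Pass 1 adds 3:
  { x₄ }  = { x₁, x₂, x₃ }ᶜ
  { x₂, x₃ }  = { x₁, x₄ }ᶜ
  { x₁, x₂, x₄ }  = { x₁, x₄ } ∪ { x₂ }
  — 9 sets.
Pass 2 adds 3:
  { x₃ }  = { x₁, x₂, x₄ }ᶜ
  { x₂, x₄ }  = { x₂ } ∪ { x₄ }
  { x₂, x₃, x₄ }  = { x₂, x₃ } ∪ { x₄ }
  — 12 sets.
Pass 3 (3 new):
  { x₁ }  = { x₂, x₃, x₄ }ᶜ
  { x₁, x₃ }  = { x₂, x₄ }ᶜ
  { x₃, x₄ }  = { x₃ } ∪ { x₄ }
  — 15 sets.
Pass 4: 1 new —
  { x₁, x₂ }  = { x₃, x₄ }ᶜ
  — 16 sets.
Pass 5: already closed under ᶜ and ∪.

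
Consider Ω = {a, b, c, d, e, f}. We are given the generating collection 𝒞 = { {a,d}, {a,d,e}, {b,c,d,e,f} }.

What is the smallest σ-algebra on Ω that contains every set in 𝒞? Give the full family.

Seed the family with 𝒞 together with ∅ and Ω: { {}, {a,d}, {a,d,e}, {b,c,d,e,f}, Ω }.
Round 1: 3 new —
  {a}  = Ω∖{b,c,d,e,f}
  {b,c,f}  = Ω∖{a,d,e}
  {b,c,e,f}  = Ω∖{a,d}
  (now 8)
Round 2. New:
  {a,b,c,f}  = {b,c,f} ∪ {a}
  {a,b,c,d,f}  = {b,c,f} ∪ {a,d}
  {a,b,c,e,f}  = {b,c,e,f} ∪ {a}
  (now 11)
Round 3 (3 new):
  {d}  = Ω∖{a,b,c,e,f}
  {e}  = Ω∖{a,b,c,d,f}
  {d,e}  = Ω∖{a,b,c,f}
  (now 14)
Round 4: +2 →
  {a,e}  = {e} ∪ {a}
  {b,c,d,f}  = {b,c,f} ∪ {d}
  (now 16)
Round 5: already closed under ᶜ and ∪.

Hence σ(𝒞) has 16 members: { {}, {a}, {d}, {e}, {a,d}, {a,e}, {d,e}, {a,d,e}, {b,c,f}, {a,b,c,f}, {b,c,d,f}, {b,c,e,f}, {a,b,c,d,f}, {a,b,c,e,f}, {b,c,d,e,f}, Ω }.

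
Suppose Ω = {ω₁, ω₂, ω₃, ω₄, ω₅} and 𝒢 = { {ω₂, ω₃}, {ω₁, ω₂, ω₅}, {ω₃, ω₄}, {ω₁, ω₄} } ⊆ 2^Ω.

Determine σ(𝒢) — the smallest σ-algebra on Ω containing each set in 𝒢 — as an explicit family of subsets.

σ(𝒢) = { ∅, {ω₁}, {ω₂}, {ω₃}, {ω₄}, {ω₅}, {ω₁, ω₂}, {ω₁, ω₃}, {ω₁, ω₄}, {ω₁, ω₅}, {ω₂, ω₃}, {ω₂, ω₄}, {ω₂, ω₅}, {ω₃, ω₄}, {ω₃, ω₅}, {ω₄, ω₅}, {ω₁, ω₂, ω₃}, {ω₁, ω₂, ω₄}, {ω₁, ω₂, ω₅}, {ω₁, ω₃, ω₄}, {ω₁, ω₃, ω₅}, {ω₁, ω₄, ω₅}, {ω₂, ω₃, ω₄}, {ω₂, ω₃, ω₅}, {ω₂, ω₄, ω₅}, {ω₃, ω₄, ω₅}, {ω₁, ω₂, ω₃, ω₄}, {ω₁, ω₂, ω₃, ω₅}, {ω₁, ω₂, ω₄, ω₅}, {ω₁, ω₃, ω₄, ω₅}, {ω₂, ω₃, ω₄, ω₅}, Ω }

Derivation:
Take S₀ = 𝒢 ∪ {∅, Ω} = { ∅, {ω₁, ω₄}, {ω₂, ω₃}, {ω₃, ω₄}, {ω₁, ω₂, ω₅}, Ω }.
Iteration 1 (7 new):
  {ω₁, ω₃, ω₄}  = {ω₃, ω₄} ∪ {ω₁, ω₄}
  {ω₁, ω₄, ω₅}  = Ω∖{ω₂, ω₃}
  {ω₂, ω₃, ω₄}  = {ω₃, ω₄} ∪ {ω₂, ω₃}
  {ω₂, ω₃, ω₅}  = Ω∖{ω₁, ω₄}
  {ω₁, ω₂, ω₃, ω₄}  = {ω₂, ω₃} ∪ {ω₁, ω₄}
  {ω₁, ω₂, ω₃, ω₅}  = {ω₁, ω₂, ω₅} ∪ {ω₂, ω₃}
  {ω₁, ω₂, ω₄, ω₅}  = {ω₁, ω₂, ω₅} ∪ {ω₁, ω₄}
Iteration 2: +7 →
  {ω₃}  = Ω∖{ω₁, ω₂, ω₄, ω₅}
  {ω₄}  = Ω∖{ω₁, ω₂, ω₃, ω₅}
  {ω₅}  = Ω∖{ω₁, ω₂, ω₃, ω₄}
  {ω₁, ω₅}  = Ω∖{ω₂, ω₃, ω₄}
  {ω₂, ω₅}  = Ω∖{ω₁, ω₃, ω₄}
  {ω₁, ω₃, ω₄, ω₅}  = {ω₁, ω₄, ω₅} ∪ {ω₃, ω₄}
  {ω₂, ω₃, ω₄, ω₅}  = {ω₃, ω₄} ∪ {ω₂, ω₃, ω₅}
Iteration 3 adds 7:
  {ω₁}  = Ω∖{ω₂, ω₃, ω₄, ω₅}
  {ω₂}  = Ω∖{ω₁, ω₃, ω₄, ω₅}
  {ω₃, ω₅}  = {ω₅} ∪ {ω₃}
  {ω₄, ω₅}  = {ω₅} ∪ {ω₄}
  {ω₁, ω₃, ω₅}  = {ω₁, ω₅} ∪ {ω₃}
  {ω₂, ω₄, ω₅}  = {ω₂, ω₅} ∪ {ω₄}
  {ω₃, ω₄, ω₅}  = {ω₃, ω₄} ∪ {ω₅}
Iteration 4: 5 new —
  {ω₁, ω₂}  = Ω∖{ω₃, ω₄, ω₅}
  {ω₁, ω₃}  = Ω∖{ω₂, ω₄, ω₅}
  {ω₂, ω₄}  = Ω∖{ω₁, ω₃, ω₅}
  {ω₁, ω₂, ω₃}  = Ω∖{ω₄, ω₅}
  {ω₁, ω₂, ω₄}  = Ω∖{ω₃, ω₅}
Iteration 5: stable.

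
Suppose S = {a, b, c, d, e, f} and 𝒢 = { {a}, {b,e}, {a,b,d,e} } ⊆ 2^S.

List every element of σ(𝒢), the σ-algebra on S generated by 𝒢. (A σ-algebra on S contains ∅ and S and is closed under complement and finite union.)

σ(𝒢) = { ∅, {a}, {d}, {a,d}, {b,e}, {c,f}, {a,b,e}, {a,c,f}, {b,d,e}, {c,d,f}, {a,b,d,e}, {a,c,d,f}, {b,c,e,f}, {a,b,c,e,f}, {b,c,d,e,f}, S }

Working:
Initial family (5 sets): { ∅, {a}, {b,e}, {a,b,d,e}, S }.
Pass 1. New:
  {c,f}  = {a,b,d,e}ᶜ
  {a,b,e}  = {b,e} ∪ {a}
  {a,c,d,f}  = {b,e}ᶜ
  {b,c,d,e,f}  = {a}ᶜ
  |family| = 9
Pass 2: +4 →
  {a,c,f}  = {c,f} ∪ {a}
  {c,d,f}  = {a,b,e}ᶜ
  {b,c,e,f}  = {b,e} ∪ {c,f}
  {a,b,c,e,f}  = {a,b,e} ∪ {c,f}
  |family| = 13
Pass 3: +3 →
  {d}  = {a,b,c,e,f}ᶜ
  {a,d}  = {b,c,e,f}ᶜ
  {b,d,e}  = {a,c,f}ᶜ
  |family| = 16
Pass 4: no new sets; the family is a σ-algebra.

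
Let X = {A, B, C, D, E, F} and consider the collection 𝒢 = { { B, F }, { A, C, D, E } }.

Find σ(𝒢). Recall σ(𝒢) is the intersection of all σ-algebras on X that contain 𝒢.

|σ(𝒢)| = 4.  σ(𝒢) = { ∅, { B, F }, { A, C, D, E }, X }

Working:
Begin from { ∅, { B, F }, { A, C, D, E }, X } (that is, 𝒢 plus ∅ and X).
Pass 1: stable.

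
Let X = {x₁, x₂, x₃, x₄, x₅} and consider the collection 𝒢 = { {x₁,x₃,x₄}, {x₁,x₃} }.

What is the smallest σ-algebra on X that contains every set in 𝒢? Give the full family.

Initial family (4 sets): { {}, {x₁,x₃}, {x₁,x₃,x₄}, X }.
Step 1: +2 →
  {x₂,x₅}  = X∖{x₁,x₃,x₄}
  {x₂,x₄,x₅}  = X∖{x₁,x₃}
  [6 total]
Step 2. New:
  {x₁,x₂,x₃,x₅}  = {x₂,x₅} ∪ {x₁,x₃}
  [7 total]
Step 3 adds 1:
  {x₄}  = X∖{x₁,x₂,x₃,x₅}
  [8 total]
Step 4: already closed under ᶜ and ∪.

Hence σ(𝒢) has 8 members: { {}, {x₄}, {x₁,x₃}, {x₂,x₅}, {x₁,x₃,x₄}, {x₂,x₄,x₅}, {x₁,x₂,x₃,x₅}, X }.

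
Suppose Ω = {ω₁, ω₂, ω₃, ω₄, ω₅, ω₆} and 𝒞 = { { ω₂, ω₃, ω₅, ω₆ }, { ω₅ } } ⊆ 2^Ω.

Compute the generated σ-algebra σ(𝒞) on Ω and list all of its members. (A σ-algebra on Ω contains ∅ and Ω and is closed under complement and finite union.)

Seed the family with 𝒞 together with ∅ and Ω: { {  }, { ω₅ }, { ω₂, ω₃, ω₅, ω₆ }, Ω }.
Round 1. New:
  { ω₁, ω₄ }  = Ω∖{ ω₂, ω₃, ω₅, ω₆ }
  { ω₁, ω₂, ω₃, ω₄, ω₆ }  = Ω∖{ ω₅ }
  [6 total]
Round 2 (1 new):
  { ω₁, ω₄, ω₅ }  = { ω₁, ω₄ } ∪ { ω₅ }
  [7 total]
Round 3: +1 →
  { ω₂, ω₃, ω₆ }  = Ω∖{ ω₁, ω₄, ω₅ }
  [8 total]
Round 4: closed — nothing new.

Hence σ(𝒞) has 8 members: { {  }, { ω₅ }, { ω₁, ω₄ }, { ω₁, ω₄, ω₅ }, { ω₂, ω₃, ω₆ }, { ω₂, ω₃, ω₅, ω₆ }, { ω₁, ω₂, ω₃, ω₄, ω₆ }, Ω }.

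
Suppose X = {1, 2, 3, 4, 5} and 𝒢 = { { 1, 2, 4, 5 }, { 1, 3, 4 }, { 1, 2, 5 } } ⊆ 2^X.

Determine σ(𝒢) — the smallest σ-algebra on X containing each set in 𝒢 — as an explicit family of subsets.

Take S₀ = 𝒢 ∪ {∅, X} = { {  }, { 1, 2, 5 }, { 1, 3, 4 }, { 1, 2, 4, 5 }, X }.
Iteration 1: 3 new —
  { 3 }  = X∖{ 1, 2, 4, 5 }
  { 2, 5 }  = X∖{ 1, 3, 4 }
  { 3, 4 }  = X∖{ 1, 2, 5 }
Iteration 2 adds 3:
  { 2, 3, 5 }  = { 3 } ∪ { 2, 5 }
  { 1, 2, 3, 5 }  = { 3 } ∪ { 1, 2, 5 }
  { 2, 3, 4, 5 }  = { 2, 5 } ∪ { 3, 4 }
Iteration 3 (3 new):
  { 1 }  = X∖{ 2, 3, 4, 5 }
  { 4 }  = X∖{ 1, 2, 3, 5 }
  { 1, 4 }  = X∖{ 2, 3, 5 }
Iteration 4 adds 2:
  { 1, 3 }  = { 3 } ∪ { 1 }
  { 2, 4, 5 }  = { 2, 5 } ∪ { 4 }
Iteration 5 adds nothing — fixpoint reached.

σ(𝒢) = { {  }, { 1 }, { 3 }, { 4 }, { 1, 3 }, { 1, 4 }, { 2, 5 }, { 3, 4 }, { 1, 2, 5 }, { 1, 3, 4 }, { 2, 3, 5 }, { 2, 4, 5 }, { 1, 2, 3, 5 }, { 1, 2, 4, 5 }, { 2, 3, 4, 5 }, X }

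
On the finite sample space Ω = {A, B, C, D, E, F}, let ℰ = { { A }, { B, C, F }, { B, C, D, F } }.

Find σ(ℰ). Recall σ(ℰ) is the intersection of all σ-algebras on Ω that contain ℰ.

Start: ℰ ∪ {∅, Ω} = { {  }, { A }, { B, C, F }, { B, C, D, F }, Ω }.
Pass 1: +5 →
  { A, E }  = Ω∖{ B, C, D, F }
  { A, D, E }  = Ω∖{ B, C, F }
  { A, B, C, F }  = { B, C, F } ∪ { A }
  { A, B, C, D, F }  = { B, C, D, F } ∪ { A }
  { B, C, D, E, F }  = Ω∖{ A }
  — 10 sets.
Pass 2 (3 new):
  { E }  = Ω∖{ A, B, C, D, F }
  { D, E }  = Ω∖{ A, B, C, F }
  { A, B, C, E, F }  = { B, C, F } ∪ { A, E }
  — 13 sets.
Pass 3: +2 →
  { D }  = Ω∖{ A, B, C, E, F }
  { B, C, E, F }  = { B, C, F } ∪ { E }
  — 15 sets.
Pass 4 adds 1:
  { A, D }  = Ω∖{ B, C, E, F }
  — 16 sets.
After Pass 5 the family is unchanged; done.

Hence σ(ℰ) has 16 members: { {  }, { A }, { D }, { E }, { A, D }, { A, E }, { D, E }, { A, D, E }, { B, C, F }, { A, B, C, F }, { B, C, D, F }, { B, C, E, F }, { A, B, C, D, F }, { A, B, C, E, F }, { B, C, D, E, F }, Ω }.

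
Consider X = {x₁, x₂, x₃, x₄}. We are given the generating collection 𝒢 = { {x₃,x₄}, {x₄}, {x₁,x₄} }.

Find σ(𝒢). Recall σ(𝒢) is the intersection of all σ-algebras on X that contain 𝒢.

Initial family (5 sets): { {}, {x₄}, {x₁,x₄}, {x₃,x₄}, X }.
Iteration 1 adds 4:
  {x₁,x₂}  = X∖{x₃,x₄}
  {x₂,x₃}  = X∖{x₁,x₄}
  {x₁,x₂,x₃}  = X∖{x₄}
  {x₁,x₃,x₄}  = {x₃,x₄} ∪ {x₁,x₄}
  |family| = 9
Iteration 2: +3 →
  {x₂}  = X∖{x₁,x₃,x₄}
  {x₁,x₂,x₄}  = {x₁,x₂} ∪ {x₁,x₄}
  {x₂,x₃,x₄}  = {x₃,x₄} ∪ {x₂,x₃}
  |family| = 12
Iteration 3 adds 3:
  {x₁}  = X∖{x₂,x₃,x₄}
  {x₃}  = X∖{x₁,x₂,x₄}
  {x₂,x₄}  = {x₄} ∪ {x₂}
  |family| = 15
Iteration 4. New:
  {x₁,x₃}  = X∖{x₂,x₄}
  |family| = 16
After Iteration 5 the family is unchanged; done.

|σ(𝒢)| = 16.  σ(𝒢) = { {}, {x₁}, {x₂}, {x₃}, {x₄}, {x₁,x₂}, {x₁,x₃}, {x₁,x₄}, {x₂,x₃}, {x₂,x₄}, {x₃,x₄}, {x₁,x₂,x₃}, {x₁,x₂,x₄}, {x₁,x₃,x₄}, {x₂,x₃,x₄}, X }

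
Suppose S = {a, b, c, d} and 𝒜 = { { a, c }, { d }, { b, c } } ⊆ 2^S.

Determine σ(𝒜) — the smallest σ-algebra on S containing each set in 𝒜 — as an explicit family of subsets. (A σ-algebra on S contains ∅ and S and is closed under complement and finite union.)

Take S₀ = 𝒜 ∪ {∅, S} = { {}, { d }, { a, c }, { b, c }, S }.
Round 1. New:
  { a, d }  = S∖{ b, c }
  { b, d }  = S∖{ a, c }
  { a, b, c }  = S∖{ d }
  { a, c, d }  = { a, c } ∪ { d }
  { b, c, d }  = { b, c } ∪ { d }
  |family| = 10
Round 2: 3 new —
  { a }  = S∖{ b, c, d }
  { b }  = S∖{ a, c, d }
  { a, b, d }  = { a, d } ∪ { b, d }
  |family| = 13
Round 3 (2 new):
  { c }  = S∖{ a, b, d }
  { a, b }  = { b } ∪ { a }
  |family| = 15
Round 4 adds 1:
  { c, d }  = S∖{ a, b }
  |family| = 16
Round 5: stable.

σ(𝒜) = { {}, { a }, { b }, { c }, { d }, { a, b }, { a, c }, { a, d }, { b, c }, { b, d }, { c, d }, { a, b, c }, { a, b, d }, { a, c, d }, { b, c, d }, S }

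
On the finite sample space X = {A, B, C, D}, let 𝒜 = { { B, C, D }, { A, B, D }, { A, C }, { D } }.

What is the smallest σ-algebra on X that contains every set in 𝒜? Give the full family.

Begin from { {}, { D }, { A, C }, { A, B, D }, { B, C, D }, X } (that is, 𝒜 plus ∅ and X).
Pass 1: +5 →
  { A }  = { B, C, D }ᶜ
  { C }  = { A, B, D }ᶜ
  { B, D }  = { A, C }ᶜ
  { A, B, C }  = { D }ᶜ
  { A, C, D }  = { A, C } ∪ { D }
  |family| = 11
Pass 2 adds 3:
  { B }  = { A, C, D }ᶜ
  { A, D }  = { D } ∪ { A }
  { C, D }  = { C } ∪ { D }
  |family| = 14
Pass 3: +2 →
  { A, B }  = { C, D }ᶜ
  { B, C }  = { A, D }ᶜ
  |family| = 16
After Pass 4 the family is unchanged; done.

Therefore σ(𝒜) = { {}, { A }, { B }, { C }, { D }, { A, B }, { A, C }, { A, D }, { B, C }, { B, D }, { C, D }, { A, B, C }, { A, B, D }, { A, C, D }, { B, C, D }, X } (|σ(𝒜)| = 16).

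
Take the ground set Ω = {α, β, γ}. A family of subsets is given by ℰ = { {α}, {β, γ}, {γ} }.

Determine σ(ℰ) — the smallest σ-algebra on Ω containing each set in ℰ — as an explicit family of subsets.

Start: ℰ ∪ {∅, Ω} = { ∅, {α}, {γ}, {β, γ}, Ω }.
Step 1: 2 new —
  {α, β}  = Ω∖{γ}
  {α, γ}  = {γ} ∪ {α}
Step 2 adds 1:
  {β}  = Ω∖{α, γ}
Step 3: already closed under ᶜ and ∪.

Therefore σ(ℰ) = { ∅, {α}, {β}, {γ}, {α, β}, {α, γ}, {β, γ}, Ω } (|σ(ℰ)| = 8).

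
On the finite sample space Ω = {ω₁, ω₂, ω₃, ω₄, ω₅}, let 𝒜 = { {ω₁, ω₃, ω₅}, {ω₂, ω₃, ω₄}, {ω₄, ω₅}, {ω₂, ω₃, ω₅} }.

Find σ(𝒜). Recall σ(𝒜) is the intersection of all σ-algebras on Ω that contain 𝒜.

σ(𝒜) (32 sets): { {}, {ω₁}, {ω₂}, {ω₃}, {ω₄}, {ω₅}, {ω₁, ω₂}, {ω₁, ω₃}, {ω₁, ω₄}, {ω₁, ω₅}, {ω₂, ω₃}, {ω₂, ω₄}, {ω₂, ω₅}, {ω₃, ω₄}, {ω₃, ω₅}, {ω₄, ω₅}, {ω₁, ω₂, ω₃}, {ω₁, ω₂, ω₄}, {ω₁, ω₂, ω₅}, {ω₁, ω₃, ω₄}, {ω₁, ω₃, ω₅}, {ω₁, ω₄, ω₅}, {ω₂, ω₃, ω₄}, {ω₂, ω₃, ω₅}, {ω₂, ω₄, ω₅}, {ω₃, ω₄, ω₅}, {ω₁, ω₂, ω₃, ω₄}, {ω₁, ω₂, ω₃, ω₅}, {ω₁, ω₂, ω₄, ω₅}, {ω₁, ω₃, ω₄, ω₅}, {ω₂, ω₃, ω₄, ω₅}, Ω }

Derivation:
Initial family (6 sets): { {}, {ω₄, ω₅}, {ω₁, ω₃, ω₅}, {ω₂, ω₃, ω₄}, {ω₂, ω₃, ω₅}, Ω }.
Round 1 adds 7:
  {ω₁, ω₄}  = complement {ω₂, ω₃, ω₅}
  {ω₁, ω₅}  = complement {ω₂, ω₃, ω₄}
  {ω₂, ω₄}  = complement {ω₁, ω₃, ω₅}
  {ω₁, ω₂, ω₃}  = complement {ω₄, ω₅}
  {ω₁, ω₂, ω₃, ω₅}  = {ω₂, ω₃, ω₅} ∪ {ω₁, ω₃, ω₅}
  {ω₁, ω₃, ω₄, ω₅}  = {ω₄, ω₅} ∪ {ω₁, ω₃, ω₅}
  {ω₂, ω₃, ω₄, ω₅}  = {ω₄, ω₅} ∪ {ω₂, ω₃, ω₅}
  — 13 sets.
Round 2 adds 8:
  {ω₁}  = complement {ω₂, ω₃, ω₄, ω₅}
  {ω₂}  = complement {ω₁, ω₃, ω₄, ω₅}
  {ω₄}  = complement {ω₁, ω₂, ω₃, ω₅}
  {ω₁, ω₂, ω₄}  = {ω₁, ω₄} ∪ {ω₂, ω₄}
  {ω₁, ω₄, ω₅}  = {ω₄, ω₅} ∪ {ω₁, ω₄}
  {ω₂, ω₄, ω₅}  = {ω₄, ω₅} ∪ {ω₂, ω₄}
  {ω₁, ω₂, ω₃, ω₄}  = {ω₁, ω₂, ω₃} ∪ {ω₂, ω₃, ω₄}
  {ω₁, ω₂, ω₄, ω₅}  = {ω₁, ω₅} ∪ {ω₂, ω₄}
  — 21 sets.
Round 3: 7 new —
  {ω₃}  = complement {ω₁, ω₂, ω₄, ω₅}
  {ω₅}  = complement {ω₁, ω₂, ω₃, ω₄}
  {ω₁, ω₂}  = {ω₂} ∪ {ω₁}
  {ω₁, ω₃}  = complement {ω₂, ω₄, ω₅}
  {ω₂, ω₃}  = complement {ω₁, ω₄, ω₅}
  {ω₃, ω₅}  = complement {ω₁, ω₂, ω₄}
  {ω₁, ω₂, ω₅}  = {ω₂} ∪ {ω₁, ω₅}
  — 28 sets.
Round 4 adds 4:
  {ω₂, ω₅}  = {ω₂} ∪ {ω₅}
  {ω₃, ω₄}  = complement {ω₁, ω₂, ω₅}
  {ω₁, ω₃, ω₄}  = {ω₃} ∪ {ω₁, ω₄}
  {ω₃, ω₄, ω₅}  = complement {ω₁, ω₂}
  — 32 sets.
Round 5: already closed under ᶜ and ∪.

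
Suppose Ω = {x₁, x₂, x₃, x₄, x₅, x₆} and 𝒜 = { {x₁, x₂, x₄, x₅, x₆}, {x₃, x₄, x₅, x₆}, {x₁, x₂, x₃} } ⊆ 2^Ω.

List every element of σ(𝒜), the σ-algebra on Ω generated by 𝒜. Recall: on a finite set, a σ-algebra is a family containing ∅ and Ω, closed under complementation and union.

Take S₀ = 𝒜 ∪ {∅, Ω} = { {}, {x₁, x₂, x₃}, {x₃, x₄, x₅, x₆}, {x₁, x₂, x₄, x₅, x₆}, Ω }.
Round 1: 3 new —
  {x₃}  = Ω∖{x₁, x₂, x₄, x₅, x₆}
  {x₁, x₂}  = Ω∖{x₃, x₄, x₅, x₆}
  {x₄, x₅, x₆}  = Ω∖{x₁, x₂, x₃}
  — 8 sets.
Round 2: already closed under ᶜ and ∪.

|σ(𝒜)| = 8.  σ(𝒜) = { {}, {x₃}, {x₁, x₂}, {x₁, x₂, x₃}, {x₄, x₅, x₆}, {x₃, x₄, x₅, x₆}, {x₁, x₂, x₄, x₅, x₆}, Ω }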